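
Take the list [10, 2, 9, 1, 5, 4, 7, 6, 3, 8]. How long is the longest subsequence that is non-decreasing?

4

Let dp[i] be the length of the longest such subsequence ending at index i:
i:      1  2  3  4  5  6  7  8  9 10
a[i]:  10  2  9  1  5  4  7  6  3  8
dp:     1  1  2  1  2  2  3  3  2  4
Maximum dp value is 4.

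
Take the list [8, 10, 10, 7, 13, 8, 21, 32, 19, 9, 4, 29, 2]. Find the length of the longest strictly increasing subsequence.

Track the smallest tail for each achievable length (strict):
8 → extends → [8]
10 → extends → [8, 10]
10 → already a tail → [8, 10]
7 → replaces 8 → [7, 10]
13 → extends → [7, 10, 13]
8 → replaces 10 → [7, 8, 13]
21 → extends → [7, 8, 13, 21]
32 → extends → [7, 8, 13, 21, 32]
19 → replaces 21 → [7, 8, 13, 19, 32]
9 → replaces 13 → [7, 8, 9, 19, 32]
4 → replaces 7 → [4, 8, 9, 19, 32]
29 → replaces 32 → [4, 8, 9, 19, 29]
2 → replaces 4 → [2, 8, 9, 19, 29]
Five tails, so the longest strictly increasing subsequence has length 5 (e.g. 8, 10, 13, 21, 32).

5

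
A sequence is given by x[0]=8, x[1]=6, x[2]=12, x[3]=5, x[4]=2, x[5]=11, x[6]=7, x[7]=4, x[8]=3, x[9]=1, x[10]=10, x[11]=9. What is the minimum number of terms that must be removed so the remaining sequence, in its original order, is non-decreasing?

9

Fewest deletions = n − (longest non-decreasing subsequence).
Patience tails:
8 → extends → [8]
6 → replaces 8 → [6]
12 → extends → [6, 12]
5 → replaces 6 → [5, 12]
2 → replaces 5 → [2, 12]
11 → replaces 12 → [2, 11]
7 → replaces 11 → [2, 7]
4 → replaces 7 → [2, 4]
3 → replaces 4 → [2, 3]
1 → replaces 2 → [1, 3]
10 → extends → [1, 3, 10]
9 → replaces 10 → [1, 3, 9]
Longest non-decreasing subsequence has length 3, so deletions = 12 − 3 = 9.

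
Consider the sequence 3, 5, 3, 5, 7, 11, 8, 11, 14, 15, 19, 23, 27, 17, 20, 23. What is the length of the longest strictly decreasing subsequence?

Let dp[i] be the longest strictly decreasing subsequence ending at i:
i:      1  2  3  4  5  6  7  8  9 10 11 12 13 14 15 16
a[i]:   3  5  3  5  7 11  8 11 14 15 19 23 27 17 20 23
dp:     1  1  2  1  1  1  2  1  1  1  1  1  1  2  2  2
Maximum is 2.

2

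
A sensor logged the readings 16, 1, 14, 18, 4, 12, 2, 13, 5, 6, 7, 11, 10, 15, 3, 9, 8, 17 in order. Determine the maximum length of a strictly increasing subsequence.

8

Let dp[i] be the length of the longest such subsequence ending at index i:
i:      1  2  3  4  5  6  7  8  9 10 11 12 13 14 15 16 17 18
a[i]:  16  1 14 18  4 12  2 13  5  6  7 11 10 15  3  9  8 17
dp:     1  1  2  3  2  3  2  4  3  4  5  6  6  7  3  6  6  8
Maximum dp value is 8.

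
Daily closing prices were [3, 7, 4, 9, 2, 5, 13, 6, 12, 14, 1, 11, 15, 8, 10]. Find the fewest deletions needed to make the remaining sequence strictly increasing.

8

Fewest deletions = n − (longest strictly increasing subsequence).
i:      1  2  3  4  5  6  7  8  9 10 11 12 13 14 15
a[i]:   3  7  4  9  2  5 13  6 12 14  1 11 15  8 10
dp:     1  2  2  3  1  3  4  4  5  6  1  5  7  5  6
max dp = 7, so deletions = 15 − 7 = 8.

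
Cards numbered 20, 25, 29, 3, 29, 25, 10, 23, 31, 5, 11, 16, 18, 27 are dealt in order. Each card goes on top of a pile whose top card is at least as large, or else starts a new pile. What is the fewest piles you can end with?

6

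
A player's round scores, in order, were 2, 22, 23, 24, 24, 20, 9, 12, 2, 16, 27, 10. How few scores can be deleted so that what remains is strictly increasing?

Fewest deletions = n − (longest strictly increasing subsequence).
i:      1  2  3  4  5  6  7  8  9 10 11 12
a[i]:   2 22 23 24 24 20  9 12  2 16 27 10
dp:     1  2  3  4  4  2  2  3  1  4  5  3
max dp = 5, so deletions = 12 − 5 = 7.

7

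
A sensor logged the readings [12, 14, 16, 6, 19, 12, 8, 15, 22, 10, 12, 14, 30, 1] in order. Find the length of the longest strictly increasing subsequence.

Let dp[i] be the length of the longest such subsequence ending at index i:
i:      1  2  3  4  5  6  7  8  9 10 11 12 13 14
a[i]:  12 14 16  6 19 12  8 15 22 10 12 14 30  1
dp:     1  2  3  1  4  2  2  3  5  3  4  5  6  1
Maximum dp value is 6.

6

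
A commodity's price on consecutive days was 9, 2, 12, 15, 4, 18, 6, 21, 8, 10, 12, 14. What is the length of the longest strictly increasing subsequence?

7

Let dp[i] be the length of the longest such subsequence ending at index i:
i:      1  2  3  4  5  6  7  8  9 10 11 12
a[i]:   9  2 12 15  4 18  6 21  8 10 12 14
dp:     1  1  2  3  2  4  3  5  4  5  6  7
Maximum dp value is 7.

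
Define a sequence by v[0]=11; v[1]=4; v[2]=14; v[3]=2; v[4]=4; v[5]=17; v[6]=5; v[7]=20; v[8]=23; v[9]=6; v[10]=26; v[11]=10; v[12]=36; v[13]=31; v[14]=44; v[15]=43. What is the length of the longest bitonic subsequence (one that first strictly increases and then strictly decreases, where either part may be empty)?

9

inc[i] = longest strictly increasing subsequence ending at i; dec[i] = longest strictly decreasing subsequence starting at i:
i:      0  1  2  3  4  5  6  7  8  9 10 11 12 13 14 15
v[i]:  11  4 14  2  4 17  5 20 23  6 26 10 36 31 44 43
inc:    1  1  2  1  2  3  3  4  5  4  6  5  7  7  8  8
dec:    3  2  2  1  1  2  1  2  2  1  2  1  2  1  2  1
Best peak at i=14 (value 44): inc=8, dec=2, length 8+2−1 = 9.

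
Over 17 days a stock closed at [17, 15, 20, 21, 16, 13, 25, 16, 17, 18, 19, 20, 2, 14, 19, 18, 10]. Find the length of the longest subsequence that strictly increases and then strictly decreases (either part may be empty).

9

inc[i] = longest strictly increasing subsequence ending at i; dec[i] = longest strictly decreasing subsequence starting at i:
i:      1  2  3  4  5  6  7  8  9 10 11 12 13 14 15 16 17
a[i]:  17 15 20 21 16 13 25 16 17 18 19 20  2 14 19 18 10
inc:    1  1  2  3  2  1  4  2  3  4  5  6  1  2  5  4  2
dec:    4  3  4  5  3  2  5  3  3  3  3  4  1  2  3  2  1
Best peak at i=12 (value 20): inc=6, dec=4, length 6+4−1 = 9.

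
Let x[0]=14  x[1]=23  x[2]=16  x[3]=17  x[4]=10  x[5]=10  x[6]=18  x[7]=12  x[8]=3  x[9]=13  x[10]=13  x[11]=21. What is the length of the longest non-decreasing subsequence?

6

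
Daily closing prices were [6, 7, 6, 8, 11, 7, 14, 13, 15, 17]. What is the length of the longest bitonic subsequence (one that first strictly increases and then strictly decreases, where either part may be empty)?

inc[i] = longest strictly increasing subsequence ending at i; dec[i] = longest strictly decreasing subsequence starting at i:
i:      1  2  3  4  5  6  7  8  9 10
a[i]:   6  7  6  8 11  7 14 13 15 17
inc:    1  2  1  3  4  2  5  5  6  7
dec:    1  2  1  2  2  1  2  1  1  1
Best peak at i=10 (value 17): inc=7, dec=1, length 7+1−1 = 7.

7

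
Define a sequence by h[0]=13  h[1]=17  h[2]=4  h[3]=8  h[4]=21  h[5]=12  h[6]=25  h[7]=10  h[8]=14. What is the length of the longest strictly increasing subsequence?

Track the smallest tail for each achievable length (strict):
13 → extends → [13]
17 → extends → [13, 17]
4 → replaces 13 → [4, 17]
8 → replaces 17 → [4, 8]
21 → extends → [4, 8, 21]
12 → replaces 21 → [4, 8, 12]
25 → extends → [4, 8, 12, 25]
10 → replaces 12 → [4, 8, 10, 25]
14 → replaces 25 → [4, 8, 10, 14]
Four tails, so the longest strictly increasing subsequence has length 4 (e.g. 13, 17, 21, 25).

4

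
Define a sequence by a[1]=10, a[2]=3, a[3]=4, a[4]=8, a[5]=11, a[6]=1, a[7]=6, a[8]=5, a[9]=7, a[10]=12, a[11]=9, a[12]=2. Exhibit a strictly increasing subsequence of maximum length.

3, 4, 8, 11, 12

Patience tails give the LIS length; then backtrack through the dp parents:
10 → extends → [10]
3 → replaces 10 → [3]
4 → extends → [3, 4]
8 → extends → [3, 4, 8]
11 → extends → [3, 4, 8, 11]
1 → replaces 3 → [1, 4, 8, 11]
6 → replaces 8 → [1, 4, 6, 11]
5 → replaces 6 → [1, 4, 5, 11]
7 → replaces 11 → [1, 4, 5, 7]
12 → extends → [1, 4, 5, 7, 12]
9 → replaces 12 → [1, 4, 5, 7, 9]
2 → replaces 4 → [1, 2, 5, 7, 9]
Length 5; one witness is 3, 4, 8, 11, 12.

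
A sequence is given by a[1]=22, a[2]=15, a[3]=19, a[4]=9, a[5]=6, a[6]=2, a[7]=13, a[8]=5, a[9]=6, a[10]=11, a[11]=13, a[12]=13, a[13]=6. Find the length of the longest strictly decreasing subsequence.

5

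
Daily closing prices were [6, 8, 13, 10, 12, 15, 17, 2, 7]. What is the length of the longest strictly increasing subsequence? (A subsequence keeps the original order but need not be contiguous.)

6

Track the smallest tail for each achievable length (strict):
6 → extends → [6]
8 → extends → [6, 8]
13 → extends → [6, 8, 13]
10 → replaces 13 → [6, 8, 10]
12 → extends → [6, 8, 10, 12]
15 → extends → [6, 8, 10, 12, 15]
17 → extends → [6, 8, 10, 12, 15, 17]
2 → replaces 6 → [2, 8, 10, 12, 15, 17]
7 → replaces 8 → [2, 7, 10, 12, 15, 17]
Six tails, so the longest strictly increasing subsequence has length 6 (e.g. 6, 8, 10, 12, 15, 17).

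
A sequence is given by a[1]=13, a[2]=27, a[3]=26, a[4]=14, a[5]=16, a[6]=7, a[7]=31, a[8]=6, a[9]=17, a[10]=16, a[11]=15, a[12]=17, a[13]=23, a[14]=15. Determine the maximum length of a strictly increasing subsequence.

5

Track the smallest tail for each achievable length (strict):
13 → extends → [13]
27 → extends → [13, 27]
26 → replaces 27 → [13, 26]
14 → replaces 26 → [13, 14]
16 → extends → [13, 14, 16]
7 → replaces 13 → [7, 14, 16]
31 → extends → [7, 14, 16, 31]
6 → replaces 7 → [6, 14, 16, 31]
17 → replaces 31 → [6, 14, 16, 17]
16 → already a tail → [6, 14, 16, 17]
15 → replaces 16 → [6, 14, 15, 17]
17 → already a tail → [6, 14, 15, 17]
23 → extends → [6, 14, 15, 17, 23]
15 → already a tail → [6, 14, 15, 17, 23]
Five tails, so the longest strictly increasing subsequence has length 5 (e.g. 13, 14, 16, 17, 23).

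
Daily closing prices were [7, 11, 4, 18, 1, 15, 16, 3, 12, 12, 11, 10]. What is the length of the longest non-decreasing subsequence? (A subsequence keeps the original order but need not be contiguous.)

Let dp[i] be the length of the longest such subsequence ending at index i:
i:      1  2  3  4  5  6  7  8  9 10 11 12
a[i]:   7 11  4 18  1 15 16  3 12 12 11 10
dp:     1  2  1  3  1  3  4  2  3  4  3  3
Maximum dp value is 4.

4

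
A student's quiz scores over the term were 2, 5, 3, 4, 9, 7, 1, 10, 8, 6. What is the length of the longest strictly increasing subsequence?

5

Track the smallest tail for each achievable length (strict):
2 → extends → [2]
5 → extends → [2, 5]
3 → replaces 5 → [2, 3]
4 → extends → [2, 3, 4]
9 → extends → [2, 3, 4, 9]
7 → replaces 9 → [2, 3, 4, 7]
1 → replaces 2 → [1, 3, 4, 7]
10 → extends → [1, 3, 4, 7, 10]
8 → replaces 10 → [1, 3, 4, 7, 8]
6 → replaces 7 → [1, 3, 4, 6, 8]
Five tails, so the longest strictly increasing subsequence has length 5 (e.g. 2, 3, 4, 9, 10).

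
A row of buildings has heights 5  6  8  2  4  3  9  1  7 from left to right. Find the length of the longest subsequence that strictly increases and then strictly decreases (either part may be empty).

inc[i] = longest strictly increasing subsequence ending at i; dec[i] = longest strictly decreasing subsequence starting at i:
i:     1 2 3 4 5 6 7 8 9
a[i]:  5 6 8 2 4 3 9 1 7
inc:   1 2 3 1 2 2 4 1 3
dec:   4 4 4 2 3 2 2 1 1
Best peak at i=3 (value 8): inc=3, dec=4, length 3+4−1 = 6.

6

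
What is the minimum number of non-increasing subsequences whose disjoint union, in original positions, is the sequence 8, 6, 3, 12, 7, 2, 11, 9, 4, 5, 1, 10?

4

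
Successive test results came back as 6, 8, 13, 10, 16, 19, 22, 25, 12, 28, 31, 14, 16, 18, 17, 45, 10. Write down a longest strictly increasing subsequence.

6, 8, 13, 16, 19, 22, 25, 28, 31, 45

Patience tails give the LIS length; then backtrack through the dp parents:
6 → extends → [6]
8 → extends → [6, 8]
13 → extends → [6, 8, 13]
10 → replaces 13 → [6, 8, 10]
16 → extends → [6, 8, 10, 16]
19 → extends → [6, 8, 10, 16, 19]
22 → extends → [6, 8, 10, 16, 19, 22]
25 → extends → [6, 8, 10, 16, 19, 22, 25]
12 → replaces 16 → [6, 8, 10, 12, 19, 22, 25]
28 → extends → [6, 8, 10, 12, 19, 22, 25, 28]
31 → extends → [6, 8, 10, 12, 19, 22, 25, 28, 31]
14 → replaces 19 → [6, 8, 10, 12, 14, 22, 25, 28, 31]
16 → replaces 22 → [6, 8, 10, 12, 14, 16, 25, 28, 31]
18 → replaces 25 → [6, 8, 10, 12, 14, 16, 18, 28, 31]
17 → replaces 18 → [6, 8, 10, 12, 14, 16, 17, 28, 31]
45 → extends → [6, 8, 10, 12, 14, 16, 17, 28, 31, 45]
10 → already a tail → [6, 8, 10, 12, 14, 16, 17, 28, 31, 45]
Length 10; one witness is 6, 8, 13, 16, 19, 22, 25, 28, 31, 45.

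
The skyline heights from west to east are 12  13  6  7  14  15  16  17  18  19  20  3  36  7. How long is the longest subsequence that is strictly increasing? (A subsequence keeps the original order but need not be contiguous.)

Let dp[i] be the length of the longest such subsequence ending at index i:
i:      1  2  3  4  5  6  7  8  9 10 11 12 13 14
a[i]:  12 13  6  7 14 15 16 17 18 19 20  3 36  7
dp:     1  2  1  2  3  4  5  6  7  8  9  1 10  2
Maximum dp value is 10.

10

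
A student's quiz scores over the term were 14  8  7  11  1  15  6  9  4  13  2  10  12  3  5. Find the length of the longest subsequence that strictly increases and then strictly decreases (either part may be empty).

inc[i] = longest strictly increasing subsequence ending at i; dec[i] = longest strictly decreasing subsequence starting at i:
i:      1  2  3  4  5  6  7  8  9 10 11 12 13 14 15
a[i]:  14  8  7 11  1 15  6  9  4 13  2 10 12  3  5
inc:    1  1  1  2  1  3  2  3  2  4  2  4  5  3  4
dec:    6  5  4  4  1  4  3  3  2  3  1  2  2  1  1
Best peak at i=1 (value 14): inc=1, dec=6, length 1+6−1 = 6.

6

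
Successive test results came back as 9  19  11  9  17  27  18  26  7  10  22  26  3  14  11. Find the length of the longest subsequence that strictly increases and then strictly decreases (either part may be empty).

8

inc[i] = longest strictly increasing subsequence ending at i; dec[i] = longest strictly decreasing subsequence starting at i:
i:      1  2  3  4  5  6  7  8  9 10 11 12 13 14 15
a[i]:   9 19 11  9 17 27 18 26  7 10 22 26  3 14 11
inc:    1  2  2  1  3  4  4  5  1  2  5  6  1  3  3
dec:    3  5  4  3  3  5  3  4  2  2  3  3  1  2  1
Best peak at i=6 (value 27): inc=4, dec=5, length 4+5−1 = 8.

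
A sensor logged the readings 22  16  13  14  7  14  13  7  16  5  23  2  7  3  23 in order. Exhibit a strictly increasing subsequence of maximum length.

Patience tails give the LIS length; then backtrack through the dp parents:
22 → extends → [22]
16 → replaces 22 → [16]
13 → replaces 16 → [13]
14 → extends → [13, 14]
7 → replaces 13 → [7, 14]
14 → already a tail → [7, 14]
13 → replaces 14 → [7, 13]
7 → already a tail → [7, 13]
16 → extends → [7, 13, 16]
5 → replaces 7 → [5, 13, 16]
23 → extends → [5, 13, 16, 23]
2 → replaces 5 → [2, 13, 16, 23]
7 → replaces 13 → [2, 7, 16, 23]
3 → replaces 7 → [2, 3, 16, 23]
23 → already a tail → [2, 3, 16, 23]
Length 4; one witness is 13, 14, 16, 23.

13, 14, 16, 23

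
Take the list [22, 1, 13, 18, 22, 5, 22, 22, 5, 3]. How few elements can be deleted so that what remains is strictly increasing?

6

Fewest deletions = n − (longest strictly increasing subsequence).
i:      1  2  3  4  5  6  7  8  9 10
a[i]:  22  1 13 18 22  5 22 22  5  3
dp:     1  1  2  3  4  2  4  4  2  2
max dp = 4, so deletions = 10 − 4 = 6.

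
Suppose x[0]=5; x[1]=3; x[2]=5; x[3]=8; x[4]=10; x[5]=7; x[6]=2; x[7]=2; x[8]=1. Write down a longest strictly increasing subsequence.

3, 5, 8, 10

Patience tails give the LIS length; then backtrack through the dp parents:
5 → extends → [5]
3 → replaces 5 → [3]
5 → extends → [3, 5]
8 → extends → [3, 5, 8]
10 → extends → [3, 5, 8, 10]
7 → replaces 8 → [3, 5, 7, 10]
2 → replaces 3 → [2, 5, 7, 10]
2 → already a tail → [2, 5, 7, 10]
1 → replaces 2 → [1, 5, 7, 10]
Length 4; one witness is 3, 5, 8, 10.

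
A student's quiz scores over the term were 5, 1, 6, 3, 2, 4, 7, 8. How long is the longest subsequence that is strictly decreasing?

3

Let dp[i] be the longest strictly decreasing subsequence ending at i:
i:     1 2 3 4 5 6 7 8
a[i]:  5 1 6 3 2 4 7 8
dp:    1 2 1 2 3 2 1 1
Maximum is 3.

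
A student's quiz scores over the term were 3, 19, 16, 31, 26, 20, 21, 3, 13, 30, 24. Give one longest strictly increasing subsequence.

Patience tails give the LIS length; then backtrack through the dp parents:
3 → extends → [3]
19 → extends → [3, 19]
16 → replaces 19 → [3, 16]
31 → extends → [3, 16, 31]
26 → replaces 31 → [3, 16, 26]
20 → replaces 26 → [3, 16, 20]
21 → extends → [3, 16, 20, 21]
3 → already a tail → [3, 16, 20, 21]
13 → replaces 16 → [3, 13, 20, 21]
30 → extends → [3, 13, 20, 21, 30]
24 → replaces 30 → [3, 13, 20, 21, 24]
Length 5; one witness is 3, 19, 20, 21, 30.

3, 19, 20, 21, 30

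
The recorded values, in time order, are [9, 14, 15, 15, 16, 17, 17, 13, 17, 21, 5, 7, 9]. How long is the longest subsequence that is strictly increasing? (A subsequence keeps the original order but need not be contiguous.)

Track the smallest tail for each achievable length (strict):
9 → extends → [9]
14 → extends → [9, 14]
15 → extends → [9, 14, 15]
15 → already a tail → [9, 14, 15]
16 → extends → [9, 14, 15, 16]
17 → extends → [9, 14, 15, 16, 17]
17 → already a tail → [9, 14, 15, 16, 17]
13 → replaces 14 → [9, 13, 15, 16, 17]
17 → already a tail → [9, 13, 15, 16, 17]
21 → extends → [9, 13, 15, 16, 17, 21]
5 → replaces 9 → [5, 13, 15, 16, 17, 21]
7 → replaces 13 → [5, 7, 15, 16, 17, 21]
9 → replaces 15 → [5, 7, 9, 16, 17, 21]
Six tails, so the longest strictly increasing subsequence has length 6 (e.g. 9, 14, 15, 16, 17, 21).

6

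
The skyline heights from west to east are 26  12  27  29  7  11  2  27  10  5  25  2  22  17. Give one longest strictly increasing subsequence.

Patience tails give the LIS length; then backtrack through the dp parents:
26 → extends → [26]
12 → replaces 26 → [12]
27 → extends → [12, 27]
29 → extends → [12, 27, 29]
7 → replaces 12 → [7, 27, 29]
11 → replaces 27 → [7, 11, 29]
2 → replaces 7 → [2, 11, 29]
27 → replaces 29 → [2, 11, 27]
10 → replaces 11 → [2, 10, 27]
5 → replaces 10 → [2, 5, 27]
25 → replaces 27 → [2, 5, 25]
2 → already a tail → [2, 5, 25]
22 → replaces 25 → [2, 5, 22]
17 → replaces 22 → [2, 5, 17]
Length 3; one witness is 26, 27, 29.

26, 27, 29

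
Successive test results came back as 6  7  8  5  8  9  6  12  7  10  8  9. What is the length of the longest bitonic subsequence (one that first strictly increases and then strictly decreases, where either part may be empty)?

7

inc[i] = longest strictly increasing subsequence ending at i; dec[i] = longest strictly decreasing subsequence starting at i:
i:      1  2  3  4  5  6  7  8  9 10 11 12
a[i]:   6  7  8  5  8  9  6 12  7 10  8  9
inc:    1  2  3  1  3  4  2  5  3  5  4  5
dec:    2  2  2  1  2  2  1  3  1  2  1  1
Best peak at i=8 (value 12): inc=5, dec=3, length 5+3−1 = 7.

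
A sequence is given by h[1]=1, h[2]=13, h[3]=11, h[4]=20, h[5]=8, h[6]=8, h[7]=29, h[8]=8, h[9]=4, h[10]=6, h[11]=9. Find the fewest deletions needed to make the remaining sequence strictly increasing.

Fewest deletions = n − (longest strictly increasing subsequence).
Patience tails:
1 → extends → [1]
13 → extends → [1, 13]
11 → replaces 13 → [1, 11]
20 → extends → [1, 11, 20]
8 → replaces 11 → [1, 8, 20]
8 → already a tail → [1, 8, 20]
29 → extends → [1, 8, 20, 29]
8 → already a tail → [1, 8, 20, 29]
4 → replaces 8 → [1, 4, 20, 29]
6 → replaces 20 → [1, 4, 6, 29]
9 → replaces 29 → [1, 4, 6, 9]
Longest strictly increasing subsequence has length 4, so deletions = 11 − 4 = 7.

7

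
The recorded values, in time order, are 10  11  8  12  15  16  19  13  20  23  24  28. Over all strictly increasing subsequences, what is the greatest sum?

178

Let S[i] be the best sum of a strictly increasing subsequence ending at i:
i:       1   2   3   4   5   6   7   8   9  10  11  12
a[i]:   10  11   8  12  15  16  19  13  20  23  24  28
S:      10  21   8  33  48  64  83  46 103 126 150 178
Maximum is 178 (e.g. 10 + 11 + 12 + 15 + 16 + 19 + 20 + 23 + 24 + 28).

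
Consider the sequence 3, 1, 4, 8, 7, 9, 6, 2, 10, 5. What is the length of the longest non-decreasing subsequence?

5

Let dp[i] be the length of the longest such subsequence ending at index i:
i:      1  2  3  4  5  6  7  8  9 10
a[i]:   3  1  4  8  7  9  6  2 10  5
dp:     1  1  2  3  3  4  3  2  5  3
Maximum dp value is 5.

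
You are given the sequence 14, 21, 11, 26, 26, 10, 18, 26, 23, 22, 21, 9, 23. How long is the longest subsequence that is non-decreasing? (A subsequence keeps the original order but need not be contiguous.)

5

Track the smallest tail for each achievable length (allowing ties):
14 → extends → [14]
21 → extends → [14, 21]
11 → replaces 14 → [11, 21]
26 → extends → [11, 21, 26]
26 → extends → [11, 21, 26, 26]
10 → replaces 11 → [10, 21, 26, 26]
18 → replaces 21 → [10, 18, 26, 26]
26 → extends → [10, 18, 26, 26, 26]
23 → replaces 26 → [10, 18, 23, 26, 26]
22 → replaces 23 → [10, 18, 22, 26, 26]
21 → replaces 22 → [10, 18, 21, 26, 26]
9 → replaces 10 → [9, 18, 21, 26, 26]
23 → replaces 26 → [9, 18, 21, 23, 26]
Five tails, so the longest non-decreasing subsequence has length 5 (e.g. 14, 21, 26, 26, 26).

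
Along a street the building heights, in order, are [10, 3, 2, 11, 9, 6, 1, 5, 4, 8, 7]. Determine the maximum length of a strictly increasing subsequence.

3

Track the smallest tail for each achievable length (strict):
10 → extends → [10]
3 → replaces 10 → [3]
2 → replaces 3 → [2]
11 → extends → [2, 11]
9 → replaces 11 → [2, 9]
6 → replaces 9 → [2, 6]
1 → replaces 2 → [1, 6]
5 → replaces 6 → [1, 5]
4 → replaces 5 → [1, 4]
8 → extends → [1, 4, 8]
7 → replaces 8 → [1, 4, 7]
Three tails, so the longest strictly increasing subsequence has length 3 (e.g. 3, 6, 8).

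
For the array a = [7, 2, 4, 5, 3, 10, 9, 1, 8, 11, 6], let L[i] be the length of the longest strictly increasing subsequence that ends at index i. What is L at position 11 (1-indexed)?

dp[i] = 1 + max{dp[j] : j<i, a[j]<a[i]} (or 1 if no such j):
i:      1  2  3  4  5  6  7  8  9 10 11
a[i]:   7  2  4  5  3 10  9  1  8 11  6
dp:     1  1  2  3  2  4  4  1  4  5  4
At index 11 the value is 4.

4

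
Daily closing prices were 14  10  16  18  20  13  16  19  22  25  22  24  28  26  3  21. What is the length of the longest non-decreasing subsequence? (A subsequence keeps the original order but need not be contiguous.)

8

Let dp[i] be the length of the longest such subsequence ending at index i:
i:      1  2  3  4  5  6  7  8  9 10 11 12 13 14 15 16
a[i]:  14 10 16 18 20 13 16 19 22 25 22 24 28 26  3 21
dp:     1  1  2  3  4  2  3  4  5  6  6  7  8  8  1  5
Maximum dp value is 8.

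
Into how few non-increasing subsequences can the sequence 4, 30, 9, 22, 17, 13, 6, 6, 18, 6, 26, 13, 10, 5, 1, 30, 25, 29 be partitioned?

6

Place each on the leftmost legal pile:
4 → new pile 1 (tops now [4])
30 → new pile 2 (tops now [4, 30])
9 → pile 2 (tops now [4, 9])
22 → new pile 3 (tops now [4, 9, 22])
17 → pile 3 (tops now [4, 9, 17])
13 → pile 3 (tops now [4, 9, 13])
6 → pile 2 (tops now [4, 6, 13])
6 → pile 2 (tops now [4, 6, 13])
18 → new pile 4 (tops now [4, 6, 13, 18])
6 → pile 2 (tops now [4, 6, 13, 18])
26 → new pile 5 (tops now [4, 6, 13, 18, 26])
13 → pile 3 (tops now [4, 6, 13, 18, 26])
10 → pile 3 (tops now [4, 6, 10, 18, 26])
5 → pile 2 (tops now [4, 5, 10, 18, 26])
1 → pile 1 (tops now [1, 5, 10, 18, 26])
30 → new pile 6 (tops now [1, 5, 10, 18, 26, 30])
25 → pile 5 (tops now [1, 5, 10, 18, 25, 30])
29 → pile 6 (tops now [1, 5, 10, 18, 25, 29])
Six piles.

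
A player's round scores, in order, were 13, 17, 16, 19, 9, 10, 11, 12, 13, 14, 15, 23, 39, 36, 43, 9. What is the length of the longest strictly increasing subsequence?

Track the smallest tail for each achievable length (strict):
13 → extends → [13]
17 → extends → [13, 17]
16 → replaces 17 → [13, 16]
19 → extends → [13, 16, 19]
9 → replaces 13 → [9, 16, 19]
10 → replaces 16 → [9, 10, 19]
11 → replaces 19 → [9, 10, 11]
12 → extends → [9, 10, 11, 12]
13 → extends → [9, 10, 11, 12, 13]
14 → extends → [9, 10, 11, 12, 13, 14]
15 → extends → [9, 10, 11, 12, 13, 14, 15]
23 → extends → [9, 10, 11, 12, 13, 14, 15, 23]
39 → extends → [9, 10, 11, 12, 13, 14, 15, 23, 39]
36 → replaces 39 → [9, 10, 11, 12, 13, 14, 15, 23, 36]
43 → extends → [9, 10, 11, 12, 13, 14, 15, 23, 36, 43]
9 → already a tail → [9, 10, 11, 12, 13, 14, 15, 23, 36, 43]
Ten tails, so the longest strictly increasing subsequence has length 10 (e.g. 9, 10, 11, 12, 13, 14, 15, 23, 39, 43).

10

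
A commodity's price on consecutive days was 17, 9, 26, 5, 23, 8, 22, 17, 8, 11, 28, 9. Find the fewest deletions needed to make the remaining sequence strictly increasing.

Fewest deletions = n − (longest strictly increasing subsequence).
Patience tails:
17 → extends → [17]
9 → replaces 17 → [9]
26 → extends → [9, 26]
5 → replaces 9 → [5, 26]
23 → replaces 26 → [5, 23]
8 → replaces 23 → [5, 8]
22 → extends → [5, 8, 22]
17 → replaces 22 → [5, 8, 17]
8 → already a tail → [5, 8, 17]
11 → replaces 17 → [5, 8, 11]
28 → extends → [5, 8, 11, 28]
9 → replaces 11 → [5, 8, 9, 28]
Longest strictly increasing subsequence has length 4, so deletions = 12 − 4 = 8.

8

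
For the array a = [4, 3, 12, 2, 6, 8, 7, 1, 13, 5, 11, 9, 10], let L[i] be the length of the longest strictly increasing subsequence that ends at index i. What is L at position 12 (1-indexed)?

4

dp[i] = 1 + max{dp[j] : j<i, a[j]<a[i]} (or 1 if no such j):
i:      1  2  3  4  5  6  7  8  9 10 11 12 13
a[i]:   4  3 12  2  6  8  7  1 13  5 11  9 10
dp:     1  1  2  1  2  3  3  1  4  2  4  4  5
At index 12 the value is 4.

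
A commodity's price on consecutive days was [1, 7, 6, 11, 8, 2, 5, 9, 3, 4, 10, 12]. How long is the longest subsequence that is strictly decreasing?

4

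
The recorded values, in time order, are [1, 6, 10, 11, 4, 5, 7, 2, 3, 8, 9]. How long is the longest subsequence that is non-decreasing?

6

Let dp[i] be the length of the longest such subsequence ending at index i:
i:      1  2  3  4  5  6  7  8  9 10 11
a[i]:   1  6 10 11  4  5  7  2  3  8  9
dp:     1  2  3  4  2  3  4  2  3  5  6
Maximum dp value is 6.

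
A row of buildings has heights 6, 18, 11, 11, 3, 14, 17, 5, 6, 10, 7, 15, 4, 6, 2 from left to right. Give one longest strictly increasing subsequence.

Patience tails give the LIS length; then backtrack through the dp parents:
6 → extends → [6]
18 → extends → [6, 18]
11 → replaces 18 → [6, 11]
11 → already a tail → [6, 11]
3 → replaces 6 → [3, 11]
14 → extends → [3, 11, 14]
17 → extends → [3, 11, 14, 17]
5 → replaces 11 → [3, 5, 14, 17]
6 → replaces 14 → [3, 5, 6, 17]
10 → replaces 17 → [3, 5, 6, 10]
7 → replaces 10 → [3, 5, 6, 7]
15 → extends → [3, 5, 6, 7, 15]
4 → replaces 5 → [3, 4, 6, 7, 15]
6 → already a tail → [3, 4, 6, 7, 15]
2 → replaces 3 → [2, 4, 6, 7, 15]
Length 5; one witness is 3, 5, 6, 10, 15.

3, 5, 6, 10, 15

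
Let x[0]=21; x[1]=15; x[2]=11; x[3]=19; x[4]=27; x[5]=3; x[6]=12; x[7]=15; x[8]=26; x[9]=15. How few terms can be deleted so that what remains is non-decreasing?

Fewest deletions = n − (longest non-decreasing subsequence).
Patience tails:
21 → extends → [21]
15 → replaces 21 → [15]
11 → replaces 15 → [11]
19 → extends → [11, 19]
27 → extends → [11, 19, 27]
3 → replaces 11 → [3, 19, 27]
12 → replaces 19 → [3, 12, 27]
15 → replaces 27 → [3, 12, 15]
26 → extends → [3, 12, 15, 26]
15 → replaces 26 → [3, 12, 15, 15]
Longest non-decreasing subsequence has length 4, so deletions = 10 − 4 = 6.

6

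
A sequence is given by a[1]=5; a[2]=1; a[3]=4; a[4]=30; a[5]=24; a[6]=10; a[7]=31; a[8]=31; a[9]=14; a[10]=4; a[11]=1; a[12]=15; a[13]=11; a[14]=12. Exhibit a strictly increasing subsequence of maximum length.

1, 4, 10, 14, 15

Patience tails give the LIS length; then backtrack through the dp parents:
5 → extends → [5]
1 → replaces 5 → [1]
4 → extends → [1, 4]
30 → extends → [1, 4, 30]
24 → replaces 30 → [1, 4, 24]
10 → replaces 24 → [1, 4, 10]
31 → extends → [1, 4, 10, 31]
31 → already a tail → [1, 4, 10, 31]
14 → replaces 31 → [1, 4, 10, 14]
4 → already a tail → [1, 4, 10, 14]
1 → already a tail → [1, 4, 10, 14]
15 → extends → [1, 4, 10, 14, 15]
11 → replaces 14 → [1, 4, 10, 11, 15]
12 → replaces 15 → [1, 4, 10, 11, 12]
Length 5; one witness is 1, 4, 10, 14, 15.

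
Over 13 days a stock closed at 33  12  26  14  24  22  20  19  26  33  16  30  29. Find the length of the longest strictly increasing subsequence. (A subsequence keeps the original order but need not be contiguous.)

5

Track the smallest tail for each achievable length (strict):
33 → extends → [33]
12 → replaces 33 → [12]
26 → extends → [12, 26]
14 → replaces 26 → [12, 14]
24 → extends → [12, 14, 24]
22 → replaces 24 → [12, 14, 22]
20 → replaces 22 → [12, 14, 20]
19 → replaces 20 → [12, 14, 19]
26 → extends → [12, 14, 19, 26]
33 → extends → [12, 14, 19, 26, 33]
16 → replaces 19 → [12, 14, 16, 26, 33]
30 → replaces 33 → [12, 14, 16, 26, 30]
29 → replaces 30 → [12, 14, 16, 26, 29]
Five tails, so the longest strictly increasing subsequence has length 5 (e.g. 12, 14, 24, 26, 33).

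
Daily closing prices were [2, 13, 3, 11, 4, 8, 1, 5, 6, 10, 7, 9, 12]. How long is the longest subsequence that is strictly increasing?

8

Track the smallest tail for each achievable length (strict):
2 → extends → [2]
13 → extends → [2, 13]
3 → replaces 13 → [2, 3]
11 → extends → [2, 3, 11]
4 → replaces 11 → [2, 3, 4]
8 → extends → [2, 3, 4, 8]
1 → replaces 2 → [1, 3, 4, 8]
5 → replaces 8 → [1, 3, 4, 5]
6 → extends → [1, 3, 4, 5, 6]
10 → extends → [1, 3, 4, 5, 6, 10]
7 → replaces 10 → [1, 3, 4, 5, 6, 7]
9 → extends → [1, 3, 4, 5, 6, 7, 9]
12 → extends → [1, 3, 4, 5, 6, 7, 9, 12]
Eight tails, so the longest strictly increasing subsequence has length 8 (e.g. 2, 3, 4, 5, 6, 7, 9, 12).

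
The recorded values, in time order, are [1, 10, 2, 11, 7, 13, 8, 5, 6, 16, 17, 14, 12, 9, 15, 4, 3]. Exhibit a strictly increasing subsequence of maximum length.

Patience tails give the LIS length; then backtrack through the dp parents:
1 → extends → [1]
10 → extends → [1, 10]
2 → replaces 10 → [1, 2]
11 → extends → [1, 2, 11]
7 → replaces 11 → [1, 2, 7]
13 → extends → [1, 2, 7, 13]
8 → replaces 13 → [1, 2, 7, 8]
5 → replaces 7 → [1, 2, 5, 8]
6 → replaces 8 → [1, 2, 5, 6]
16 → extends → [1, 2, 5, 6, 16]
17 → extends → [1, 2, 5, 6, 16, 17]
14 → replaces 16 → [1, 2, 5, 6, 14, 17]
12 → replaces 14 → [1, 2, 5, 6, 12, 17]
9 → replaces 12 → [1, 2, 5, 6, 9, 17]
15 → replaces 17 → [1, 2, 5, 6, 9, 15]
4 → replaces 5 → [1, 2, 4, 6, 9, 15]
3 → replaces 4 → [1, 2, 3, 6, 9, 15]
Length 6; one witness is 1, 10, 11, 13, 16, 17.

1, 10, 11, 13, 16, 17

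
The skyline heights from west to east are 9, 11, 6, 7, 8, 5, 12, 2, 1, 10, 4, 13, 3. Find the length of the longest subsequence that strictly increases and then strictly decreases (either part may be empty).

inc[i] = longest strictly increasing subsequence ending at i; dec[i] = longest strictly decreasing subsequence starting at i:
i:      1  2  3  4  5  6  7  8  9 10 11 12 13
a[i]:   9 11  6  7  8  5 12  2  1 10  4 13  3
inc:    1  2  1  2  3  1  4  1  1  4  2  5  2
dec:    5  5  4  4  4  3  4  2  1  3  2  2  1
Best peak at i=7 (value 12): inc=4, dec=4, length 4+4−1 = 7.

7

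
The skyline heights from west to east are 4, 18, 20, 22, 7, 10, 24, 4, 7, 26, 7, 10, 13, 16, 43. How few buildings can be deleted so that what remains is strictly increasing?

Fewest deletions = n − (longest strictly increasing subsequence).
Patience tails:
4 → extends → [4]
18 → extends → [4, 18]
20 → extends → [4, 18, 20]
22 → extends → [4, 18, 20, 22]
7 → replaces 18 → [4, 7, 20, 22]
10 → replaces 20 → [4, 7, 10, 22]
24 → extends → [4, 7, 10, 22, 24]
4 → already a tail → [4, 7, 10, 22, 24]
7 → already a tail → [4, 7, 10, 22, 24]
26 → extends → [4, 7, 10, 22, 24, 26]
7 → already a tail → [4, 7, 10, 22, 24, 26]
10 → already a tail → [4, 7, 10, 22, 24, 26]
13 → replaces 22 → [4, 7, 10, 13, 24, 26]
16 → replaces 24 → [4, 7, 10, 13, 16, 26]
43 → extends → [4, 7, 10, 13, 16, 26, 43]
Longest strictly increasing subsequence has length 7, so deletions = 15 − 7 = 8.

8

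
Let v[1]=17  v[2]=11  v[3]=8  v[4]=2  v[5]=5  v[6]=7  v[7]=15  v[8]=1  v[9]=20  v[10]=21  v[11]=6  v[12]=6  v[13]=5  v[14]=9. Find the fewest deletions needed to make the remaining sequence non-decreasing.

Fewest deletions = n − (longest non-decreasing subsequence).
Patience tails:
17 → extends → [17]
11 → replaces 17 → [11]
8 → replaces 11 → [8]
2 → replaces 8 → [2]
5 → extends → [2, 5]
7 → extends → [2, 5, 7]
15 → extends → [2, 5, 7, 15]
1 → replaces 2 → [1, 5, 7, 15]
20 → extends → [1, 5, 7, 15, 20]
21 → extends → [1, 5, 7, 15, 20, 21]
6 → replaces 7 → [1, 5, 6, 15, 20, 21]
6 → replaces 15 → [1, 5, 6, 6, 20, 21]
5 → replaces 6 → [1, 5, 5, 6, 20, 21]
9 → replaces 20 → [1, 5, 5, 6, 9, 21]
Longest non-decreasing subsequence has length 6, so deletions = 14 − 6 = 8.

8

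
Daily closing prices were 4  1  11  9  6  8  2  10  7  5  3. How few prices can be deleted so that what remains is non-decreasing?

Fewest deletions = n − (longest non-decreasing subsequence).
Patience tails:
4 → extends → [4]
1 → replaces 4 → [1]
11 → extends → [1, 11]
9 → replaces 11 → [1, 9]
6 → replaces 9 → [1, 6]
8 → extends → [1, 6, 8]
2 → replaces 6 → [1, 2, 8]
10 → extends → [1, 2, 8, 10]
7 → replaces 8 → [1, 2, 7, 10]
5 → replaces 7 → [1, 2, 5, 10]
3 → replaces 5 → [1, 2, 3, 10]
Longest non-decreasing subsequence has length 4, so deletions = 11 − 4 = 7.

7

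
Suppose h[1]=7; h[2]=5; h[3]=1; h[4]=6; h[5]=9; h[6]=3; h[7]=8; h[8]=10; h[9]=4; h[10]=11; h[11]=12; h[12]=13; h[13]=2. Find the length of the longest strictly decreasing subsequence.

Negate each value so 'decreasing' becomes 'increasing', then run patience tails on the negated sequence:
-7 → extends → [-7]
-5 → extends → [-7, -5]
-1 → extends → [-7, -5, -1]
-6 → replaces -5 → [-7, -6, -1]
-9 → replaces -7 → [-9, -6, -1]
-3 → replaces -1 → [-9, -6, -3]
-8 → replaces -6 → [-9, -8, -3]
-10 → replaces -9 → [-10, -8, -3]
-4 → replaces -3 → [-10, -8, -4]
-11 → replaces -10 → [-11, -8, -4]
-12 → replaces -11 → [-12, -8, -4]
-13 → replaces -12 → [-13, -8, -4]
-2 → extends → [-13, -8, -4, -2]
Four tails, so the longest strictly decreasing subsequence of the original has length 4.

4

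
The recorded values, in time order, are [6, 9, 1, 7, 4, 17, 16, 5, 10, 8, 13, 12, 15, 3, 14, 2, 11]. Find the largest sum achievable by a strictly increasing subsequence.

53

Let S[i] be the best sum of a strictly increasing subsequence ending at i:
i:      1  2  3  4  5  6  7  8  9 10 11 12 13 14 15 16 17
a[i]:   6  9  1  7  4 17 16  5 10  8 13 12 15  3 14  2 11
S:      6 15  1 13  5 32 31 10 25 21 38 37 53  4 52  3 36
Maximum is 53 (e.g. 6 + 9 + 10 + 13 + 15).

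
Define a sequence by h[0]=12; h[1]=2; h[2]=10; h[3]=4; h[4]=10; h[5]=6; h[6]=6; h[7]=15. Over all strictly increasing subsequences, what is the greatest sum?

Let S[i] be the best sum of a strictly increasing subsequence ending at i:
i:      0  1  2  3  4  5  6  7
h[i]:  12  2 10  4 10  6  6 15
S:     12  2 12  6 16 12 12 31
Maximum is 31 (e.g. 2 + 4 + 10 + 15).

31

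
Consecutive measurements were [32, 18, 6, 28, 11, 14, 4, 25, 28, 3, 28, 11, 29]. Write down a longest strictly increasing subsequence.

Patience tails give the LIS length; then backtrack through the dp parents:
32 → extends → [32]
18 → replaces 32 → [18]
6 → replaces 18 → [6]
28 → extends → [6, 28]
11 → replaces 28 → [6, 11]
14 → extends → [6, 11, 14]
4 → replaces 6 → [4, 11, 14]
25 → extends → [4, 11, 14, 25]
28 → extends → [4, 11, 14, 25, 28]
3 → replaces 4 → [3, 11, 14, 25, 28]
28 → already a tail → [3, 11, 14, 25, 28]
11 → already a tail → [3, 11, 14, 25, 28]
29 → extends → [3, 11, 14, 25, 28, 29]
Length 6; one witness is 6, 11, 14, 25, 28, 29.

6, 11, 14, 25, 28, 29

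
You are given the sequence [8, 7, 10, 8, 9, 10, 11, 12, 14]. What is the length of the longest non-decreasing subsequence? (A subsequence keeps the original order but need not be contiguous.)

7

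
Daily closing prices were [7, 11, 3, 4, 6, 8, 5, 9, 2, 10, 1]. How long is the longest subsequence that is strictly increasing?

6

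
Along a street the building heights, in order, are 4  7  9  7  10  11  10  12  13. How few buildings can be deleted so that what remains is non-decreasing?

2

Fewest deletions = n − (longest non-decreasing subsequence).
i:      1  2  3  4  5  6  7  8  9
a[i]:   4  7  9  7 10 11 10 12 13
dp:     1  2  3  3  4  5  5  6  7
max dp = 7, so deletions = 9 − 7 = 2.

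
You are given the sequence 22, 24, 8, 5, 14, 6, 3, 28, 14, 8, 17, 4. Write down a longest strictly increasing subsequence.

5, 6, 14, 17

Patience tails give the LIS length; then backtrack through the dp parents:
22 → extends → [22]
24 → extends → [22, 24]
8 → replaces 22 → [8, 24]
5 → replaces 8 → [5, 24]
14 → replaces 24 → [5, 14]
6 → replaces 14 → [5, 6]
3 → replaces 5 → [3, 6]
28 → extends → [3, 6, 28]
14 → replaces 28 → [3, 6, 14]
8 → replaces 14 → [3, 6, 8]
17 → extends → [3, 6, 8, 17]
4 → replaces 6 → [3, 4, 8, 17]
Length 4; one witness is 5, 6, 14, 17.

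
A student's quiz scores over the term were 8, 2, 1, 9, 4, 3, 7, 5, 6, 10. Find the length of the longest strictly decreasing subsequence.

3

Let dp[i] be the longest strictly decreasing subsequence ending at i:
i:      1  2  3  4  5  6  7  8  9 10
a[i]:   8  2  1  9  4  3  7  5  6 10
dp:     1  2  3  1  2  3  2  3  3  1
Maximum is 3.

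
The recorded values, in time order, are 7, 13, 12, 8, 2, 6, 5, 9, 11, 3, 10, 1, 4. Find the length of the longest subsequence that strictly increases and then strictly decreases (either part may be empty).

8

inc[i] = longest strictly increasing subsequence ending at i; dec[i] = longest strictly decreasing subsequence starting at i:
i:      1  2  3  4  5  6  7  8  9 10 11 12 13
a[i]:   7 13 12  8  2  6  5  9 11  3 10  1  4
inc:    1  2  2  2  1  2  2  3  4  2  4  1  3
dec:    5  7  6  5  2  4  3  3  3  2  2  1  1
Best peak at i=2 (value 13): inc=2, dec=7, length 2+7−1 = 8.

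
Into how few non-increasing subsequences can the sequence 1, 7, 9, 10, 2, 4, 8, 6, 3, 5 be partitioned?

4

Place each on the leftmost legal pile:
1 → new pile 1 (tops now [1])
7 → new pile 2 (tops now [1, 7])
9 → new pile 3 (tops now [1, 7, 9])
10 → new pile 4 (tops now [1, 7, 9, 10])
2 → pile 2 (tops now [1, 2, 9, 10])
4 → pile 3 (tops now [1, 2, 4, 10])
8 → pile 4 (tops now [1, 2, 4, 8])
6 → pile 4 (tops now [1, 2, 4, 6])
3 → pile 3 (tops now [1, 2, 3, 6])
5 → pile 4 (tops now [1, 2, 3, 5])
Four piles.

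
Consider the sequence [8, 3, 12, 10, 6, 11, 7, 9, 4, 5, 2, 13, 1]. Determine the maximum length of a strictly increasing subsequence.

5

Track the smallest tail for each achievable length (strict):
8 → extends → [8]
3 → replaces 8 → [3]
12 → extends → [3, 12]
10 → replaces 12 → [3, 10]
6 → replaces 10 → [3, 6]
11 → extends → [3, 6, 11]
7 → replaces 11 → [3, 6, 7]
9 → extends → [3, 6, 7, 9]
4 → replaces 6 → [3, 4, 7, 9]
5 → replaces 7 → [3, 4, 5, 9]
2 → replaces 3 → [2, 4, 5, 9]
13 → extends → [2, 4, 5, 9, 13]
1 → replaces 2 → [1, 4, 5, 9, 13]
Five tails, so the longest strictly increasing subsequence has length 5 (e.g. 3, 6, 7, 9, 13).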